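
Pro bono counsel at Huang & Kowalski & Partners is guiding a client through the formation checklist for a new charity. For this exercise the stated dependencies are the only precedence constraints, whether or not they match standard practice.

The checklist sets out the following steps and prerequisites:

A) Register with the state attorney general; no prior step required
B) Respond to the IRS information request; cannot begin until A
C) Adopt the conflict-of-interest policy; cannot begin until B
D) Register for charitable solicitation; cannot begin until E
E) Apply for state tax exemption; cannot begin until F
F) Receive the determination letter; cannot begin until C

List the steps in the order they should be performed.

A has no prerequisites → A first.
Next only B has its prerequisites met → B.
C is the only step now ready → C.
F needed C, now all done → F.
Next only E has its prerequisites met → E.
D needed E, now all done → D.

A, B, C, F, E, D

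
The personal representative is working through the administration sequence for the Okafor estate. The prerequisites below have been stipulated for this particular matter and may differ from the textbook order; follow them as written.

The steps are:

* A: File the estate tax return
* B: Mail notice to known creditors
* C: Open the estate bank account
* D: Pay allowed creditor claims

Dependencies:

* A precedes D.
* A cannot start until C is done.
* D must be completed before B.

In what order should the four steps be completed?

C, A, D, B

C has no prerequisites → C first.
A needed C, now all done → A.
D is the only step now ready → D.
B needed D, now all done → B.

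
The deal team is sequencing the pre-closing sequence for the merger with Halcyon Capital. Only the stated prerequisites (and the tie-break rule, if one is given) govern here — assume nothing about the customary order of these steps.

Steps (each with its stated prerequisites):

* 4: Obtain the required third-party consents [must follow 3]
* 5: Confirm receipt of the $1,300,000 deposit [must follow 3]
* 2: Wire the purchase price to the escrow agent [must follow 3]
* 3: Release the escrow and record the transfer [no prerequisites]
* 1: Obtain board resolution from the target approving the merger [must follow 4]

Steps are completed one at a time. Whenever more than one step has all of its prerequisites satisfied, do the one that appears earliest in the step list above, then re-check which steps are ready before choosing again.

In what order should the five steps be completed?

3 → 4 → 5 → 2 → 1

3 has no prerequisites → 3 first.
Ready: 4, 5 and 2. 4 is listed earlier → 4.
1 now also ready, so the ready set is {5, 2, 1}; 5 is listed earlier → 5.
Now 2 and 1 have their prerequisites met. 2 is listed earlier, so 2 next.
1 is the only step now ready → 1.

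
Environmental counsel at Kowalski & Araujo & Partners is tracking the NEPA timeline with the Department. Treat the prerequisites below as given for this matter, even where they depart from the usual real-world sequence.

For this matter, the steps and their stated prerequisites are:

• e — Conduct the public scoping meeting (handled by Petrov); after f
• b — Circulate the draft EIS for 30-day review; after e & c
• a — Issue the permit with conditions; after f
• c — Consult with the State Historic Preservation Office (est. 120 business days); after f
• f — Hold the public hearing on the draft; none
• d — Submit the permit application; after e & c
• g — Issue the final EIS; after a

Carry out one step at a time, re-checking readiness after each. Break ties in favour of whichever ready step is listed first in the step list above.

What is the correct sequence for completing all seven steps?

Only f has no prerequisites, so it is first.
Now e, a and c have their prerequisites met. e is listed earlier, so e next.
Now a and c have their prerequisites met. a is listed earlier, so a next.
Ready: c and g. c is listed earlier → c.
b and d now also ready, so the ready set is {b, d, g}; b is listed earlier → b.
Now d and g have their prerequisites met. d is listed earlier, so d next.
g needed a, now all done → g.

f e a c b d g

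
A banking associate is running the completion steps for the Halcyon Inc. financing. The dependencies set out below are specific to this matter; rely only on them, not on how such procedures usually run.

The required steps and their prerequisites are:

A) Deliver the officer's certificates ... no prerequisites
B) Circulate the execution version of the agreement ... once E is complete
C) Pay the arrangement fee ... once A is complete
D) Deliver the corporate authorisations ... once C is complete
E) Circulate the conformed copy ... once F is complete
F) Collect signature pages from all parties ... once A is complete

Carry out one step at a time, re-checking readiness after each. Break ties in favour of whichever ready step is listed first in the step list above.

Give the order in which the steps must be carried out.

A, C, D, F, E, B

A is the only step with nothing outstanding, so it goes first.
Now C and F have their prerequisites met. C is listed earlier, so C next.
D now also ready, so the ready set is {D, F}; D is listed earlier → D.
F needed A, now all done → F.
E is the only step now ready → E.
B needed E, now all done → B.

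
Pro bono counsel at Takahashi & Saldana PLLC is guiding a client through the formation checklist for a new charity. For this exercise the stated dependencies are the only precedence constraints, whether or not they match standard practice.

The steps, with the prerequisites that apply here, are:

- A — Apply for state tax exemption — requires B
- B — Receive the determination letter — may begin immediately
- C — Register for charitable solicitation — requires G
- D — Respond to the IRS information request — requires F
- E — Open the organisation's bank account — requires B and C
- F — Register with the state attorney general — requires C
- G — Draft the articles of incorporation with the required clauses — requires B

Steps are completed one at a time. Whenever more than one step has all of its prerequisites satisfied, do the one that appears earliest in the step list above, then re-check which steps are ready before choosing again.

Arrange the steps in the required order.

B, A, G, C, E, F, D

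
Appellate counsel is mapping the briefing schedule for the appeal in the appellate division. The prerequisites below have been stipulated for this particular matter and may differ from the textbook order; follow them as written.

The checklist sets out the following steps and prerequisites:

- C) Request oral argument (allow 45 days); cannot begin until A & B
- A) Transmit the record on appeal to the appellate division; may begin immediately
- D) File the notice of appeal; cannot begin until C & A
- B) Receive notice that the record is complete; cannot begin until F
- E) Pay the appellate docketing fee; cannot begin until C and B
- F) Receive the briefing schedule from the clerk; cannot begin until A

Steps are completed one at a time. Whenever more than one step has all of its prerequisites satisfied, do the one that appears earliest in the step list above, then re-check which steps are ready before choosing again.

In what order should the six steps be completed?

A, F, B, C, D, E

A has no prerequisites → A first.
F is the only step now ready → F.
Next only B has its prerequisites met → B.
C is the only step now ready → C.
Now D and E have their prerequisites met. D is listed earlier, so D next.
E is the only step now ready → E.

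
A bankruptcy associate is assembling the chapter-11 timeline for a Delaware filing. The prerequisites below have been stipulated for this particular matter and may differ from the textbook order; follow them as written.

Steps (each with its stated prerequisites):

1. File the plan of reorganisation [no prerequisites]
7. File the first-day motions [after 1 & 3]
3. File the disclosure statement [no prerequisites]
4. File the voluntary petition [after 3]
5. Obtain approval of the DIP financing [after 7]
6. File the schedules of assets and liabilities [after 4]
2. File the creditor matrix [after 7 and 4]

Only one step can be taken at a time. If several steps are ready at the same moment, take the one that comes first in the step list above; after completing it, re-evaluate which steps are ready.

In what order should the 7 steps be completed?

1, 3, 7, 4, 5, 6, 2

1 and 3 have no prerequisites; 1 is listed earlier, so 1 is first.
Next only 3 has its prerequisites met → 3.
Now 7 and 4 have their prerequisites met. 7 is listed earlier, so 7 next.
5 now also ready, so the ready set is {4, 5}; 4 is listed earlier → 4.
6 and 2 now also ready, so the ready set is {5, 6, 2}; 5 is listed earlier → 5.
Now 6 and 2 have their prerequisites met. 6 is listed earlier, so 6 next.
2 is the only step now ready → 2.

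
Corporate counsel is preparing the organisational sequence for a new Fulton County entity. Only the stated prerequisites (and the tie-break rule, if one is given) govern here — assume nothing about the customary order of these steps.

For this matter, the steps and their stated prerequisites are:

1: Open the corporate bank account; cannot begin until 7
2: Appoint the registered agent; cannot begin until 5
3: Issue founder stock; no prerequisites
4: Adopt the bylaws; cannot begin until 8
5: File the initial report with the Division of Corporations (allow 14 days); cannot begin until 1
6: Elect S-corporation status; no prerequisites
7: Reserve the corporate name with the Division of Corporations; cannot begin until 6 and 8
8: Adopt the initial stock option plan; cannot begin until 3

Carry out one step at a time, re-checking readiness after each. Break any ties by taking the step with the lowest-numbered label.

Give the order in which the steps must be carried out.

Nothing is required for 3 and 6. 3 has the earlier label → 3 first.
Now 6 and 8 have their prerequisites met. 6 has the earlier label, so 6 next.
8 needed 3, now all done → 8.
4 and 7 are both available; 4 has the earlier label → 4.
7 needed 6 and 8, now all done → 7.
1 needed 7, now all done → 1.
5 is the only step now ready → 5.
That leaves 2 as the only ready step → 2.

3 → 6 → 8 → 4 → 7 → 1 → 5 → 2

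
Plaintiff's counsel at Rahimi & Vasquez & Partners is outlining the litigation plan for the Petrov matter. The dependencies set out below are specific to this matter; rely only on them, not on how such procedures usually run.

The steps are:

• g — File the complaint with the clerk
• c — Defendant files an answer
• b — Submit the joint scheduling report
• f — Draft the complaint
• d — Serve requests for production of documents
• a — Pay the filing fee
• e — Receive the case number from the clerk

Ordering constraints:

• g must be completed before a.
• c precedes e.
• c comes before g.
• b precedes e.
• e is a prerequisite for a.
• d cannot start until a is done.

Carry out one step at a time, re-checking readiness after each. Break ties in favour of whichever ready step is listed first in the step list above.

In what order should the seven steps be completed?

c, g, b, f, e, a, d

c, b and f have no prerequisites; c is listed earlier, so c is first.
Now g, b and f have their prerequisites met. g is listed earlier, so g next.
Ready: b and f. b is listed earlier → b.
Now f and e have their prerequisites met. f is listed earlier, so f next.
e needed c and b, now all done → e.
a needed g and e, now all done → a.
That leaves d as the only ready step → d.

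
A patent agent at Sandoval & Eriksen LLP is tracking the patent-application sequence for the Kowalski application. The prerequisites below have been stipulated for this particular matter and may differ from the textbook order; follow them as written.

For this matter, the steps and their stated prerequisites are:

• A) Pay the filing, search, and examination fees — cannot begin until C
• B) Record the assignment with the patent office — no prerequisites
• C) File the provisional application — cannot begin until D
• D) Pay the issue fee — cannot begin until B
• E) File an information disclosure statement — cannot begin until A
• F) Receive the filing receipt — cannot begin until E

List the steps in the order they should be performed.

B has no prerequisites → B first.
That leaves D as the only ready step → D.
Next only C has its prerequisites met → C.
A is the only step now ready → A.
That leaves E as the only ready step → E.
F needed E, now all done → F.

B, D, C, A, E, F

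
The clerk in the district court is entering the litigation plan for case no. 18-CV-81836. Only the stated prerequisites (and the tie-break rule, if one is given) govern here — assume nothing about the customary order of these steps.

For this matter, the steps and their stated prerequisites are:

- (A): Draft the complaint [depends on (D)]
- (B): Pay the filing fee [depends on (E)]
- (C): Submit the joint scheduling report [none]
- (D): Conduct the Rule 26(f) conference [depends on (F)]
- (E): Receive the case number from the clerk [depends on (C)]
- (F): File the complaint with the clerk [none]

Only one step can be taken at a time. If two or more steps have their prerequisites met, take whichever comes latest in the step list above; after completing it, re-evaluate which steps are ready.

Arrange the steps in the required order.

(F), (D), (C), (E), (B), (A)

(F) and (C) have no prerequisites; (F) is listed later, so (F) is first.
Now (D) and (C) have their prerequisites met. (D) is listed later, so (D) next.
Ready: (C) and (A). (C) is listed later → (C).
(E) and (A) are both available; (E) is listed later → (E).
Ready: (B) and (A). (B) is listed later → (B).
(A) is the only step now ready → (A).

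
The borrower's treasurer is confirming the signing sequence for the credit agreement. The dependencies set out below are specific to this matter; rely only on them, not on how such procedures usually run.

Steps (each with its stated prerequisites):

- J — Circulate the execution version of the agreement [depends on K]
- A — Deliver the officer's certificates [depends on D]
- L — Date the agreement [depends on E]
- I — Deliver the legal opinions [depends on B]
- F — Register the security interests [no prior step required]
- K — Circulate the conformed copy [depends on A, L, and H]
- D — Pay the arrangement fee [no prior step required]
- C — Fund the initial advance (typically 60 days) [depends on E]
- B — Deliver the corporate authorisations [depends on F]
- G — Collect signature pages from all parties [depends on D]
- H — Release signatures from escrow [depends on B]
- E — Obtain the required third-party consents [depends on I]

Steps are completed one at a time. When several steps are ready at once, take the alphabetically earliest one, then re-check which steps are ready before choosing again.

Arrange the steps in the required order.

D, A, F, B, G, H, I, E, C, L, K, J

D and F have no prerequisites; D has the earlier label, so D is first.
A, F and G are all available; A has the earlier label → A.
Now F and G have their prerequisites met. F has the earlier label, so F next.
B now also ready, so the ready set is {B, G}; B has the earlier label → B.
G, H and I are all available; G has the earlier label → G.
Now H and I have their prerequisites met. H has the earlier label, so H next.
I needed B, now all done → I.
E is the only step now ready → E.
C and L are both available; C has the earlier label → C.
Next only L has its prerequisites met → L.
That leaves K as the only ready step → K.
J needed K, now all done → J.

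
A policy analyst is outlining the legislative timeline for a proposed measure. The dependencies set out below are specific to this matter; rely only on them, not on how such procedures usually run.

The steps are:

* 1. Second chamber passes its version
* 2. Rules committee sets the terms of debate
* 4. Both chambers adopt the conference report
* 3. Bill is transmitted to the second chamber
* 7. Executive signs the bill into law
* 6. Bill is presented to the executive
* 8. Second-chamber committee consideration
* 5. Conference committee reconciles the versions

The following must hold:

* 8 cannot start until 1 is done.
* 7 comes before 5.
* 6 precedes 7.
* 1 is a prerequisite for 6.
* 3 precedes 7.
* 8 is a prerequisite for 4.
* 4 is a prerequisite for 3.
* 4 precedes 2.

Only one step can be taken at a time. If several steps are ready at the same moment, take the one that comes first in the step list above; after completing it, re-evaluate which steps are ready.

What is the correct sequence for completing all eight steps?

Only 1 has no prerequisites, so it is first.
Now 6 and 8 have their prerequisites met. 6 is listed earlier, so 6 next.
8 is the only step now ready → 8.
Next only 4 has its prerequisites met → 4.
Ready: 2 and 3. 2 is listed earlier → 2.
3 is the only step now ready → 3.
7 needed 3 and 6, now all done → 7.
5 needed 7, now all done → 5.

1, 6, 8, 4, 2, 3, 7, 5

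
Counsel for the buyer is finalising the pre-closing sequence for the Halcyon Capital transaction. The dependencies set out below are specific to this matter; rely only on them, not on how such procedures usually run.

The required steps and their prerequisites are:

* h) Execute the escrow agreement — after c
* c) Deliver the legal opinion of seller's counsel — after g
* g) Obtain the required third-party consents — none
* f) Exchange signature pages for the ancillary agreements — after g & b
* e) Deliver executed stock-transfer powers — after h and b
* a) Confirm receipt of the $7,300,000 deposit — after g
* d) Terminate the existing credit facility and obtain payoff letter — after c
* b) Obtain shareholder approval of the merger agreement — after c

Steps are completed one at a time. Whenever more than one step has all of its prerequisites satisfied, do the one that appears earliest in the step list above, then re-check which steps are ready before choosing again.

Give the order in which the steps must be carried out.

g, c, h, a, d, b, f, e

g is the only step with nothing outstanding, so it goes first.
Ready: c and a. c is listed earlier → c.
h, d and b now also ready, so the ready set is {h, a, d, b}; h is listed earlier → h.
Now a, d and b have their prerequisites met. a is listed earlier, so a next.
Ready: d and b. d is listed earlier → d.
b needed c, now all done → b.
f and e are both available; f is listed earlier → f.
e needed h and b, now all done → e.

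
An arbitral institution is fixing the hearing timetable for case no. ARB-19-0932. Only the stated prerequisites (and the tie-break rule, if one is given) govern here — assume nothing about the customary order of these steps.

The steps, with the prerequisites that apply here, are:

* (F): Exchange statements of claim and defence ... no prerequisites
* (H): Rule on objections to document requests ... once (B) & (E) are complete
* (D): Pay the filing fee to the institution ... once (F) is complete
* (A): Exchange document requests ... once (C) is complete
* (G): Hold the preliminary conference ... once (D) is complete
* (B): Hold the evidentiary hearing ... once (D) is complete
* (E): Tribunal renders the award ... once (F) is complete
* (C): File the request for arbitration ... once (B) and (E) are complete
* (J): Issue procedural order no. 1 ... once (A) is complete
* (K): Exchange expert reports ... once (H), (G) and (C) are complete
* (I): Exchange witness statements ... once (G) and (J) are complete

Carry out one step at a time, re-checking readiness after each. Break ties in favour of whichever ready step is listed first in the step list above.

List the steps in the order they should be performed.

(F), (D), (G), (B), (E), (H), (C), (A), (J), (K), (I)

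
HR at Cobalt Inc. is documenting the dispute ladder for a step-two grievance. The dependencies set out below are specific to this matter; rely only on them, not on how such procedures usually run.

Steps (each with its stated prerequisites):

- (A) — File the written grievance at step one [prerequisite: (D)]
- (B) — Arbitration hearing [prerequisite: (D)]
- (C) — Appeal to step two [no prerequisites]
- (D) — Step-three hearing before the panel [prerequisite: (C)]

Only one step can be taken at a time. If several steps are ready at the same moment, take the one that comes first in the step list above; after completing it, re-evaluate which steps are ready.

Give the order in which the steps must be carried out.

(C) is the only step with nothing outstanding, so it goes first.
That leaves (D) as the only ready step → (D).
Ready: (A) and (B). (A) is listed earlier → (A).
(B) needed (D), now all done → (B).

(C), (D), (A), (B)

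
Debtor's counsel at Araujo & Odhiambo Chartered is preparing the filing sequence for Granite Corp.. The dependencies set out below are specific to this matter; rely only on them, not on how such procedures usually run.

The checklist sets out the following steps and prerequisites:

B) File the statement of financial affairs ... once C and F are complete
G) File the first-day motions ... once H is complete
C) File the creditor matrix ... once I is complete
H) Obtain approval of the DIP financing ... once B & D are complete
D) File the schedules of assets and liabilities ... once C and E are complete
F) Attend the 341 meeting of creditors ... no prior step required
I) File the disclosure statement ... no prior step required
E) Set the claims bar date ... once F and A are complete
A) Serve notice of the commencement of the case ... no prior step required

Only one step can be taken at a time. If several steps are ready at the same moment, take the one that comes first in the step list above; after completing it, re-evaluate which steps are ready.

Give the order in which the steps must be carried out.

F → I → C → B → A → E → D → H → G

Nothing is required for F, I and A. F is listed earlier → F first.
Ready: I and A. I is listed earlier → I.
C and A are both available; C is listed earlier → C.
B now also ready, so the ready set is {B, A}; B is listed earlier → B.
A is the only step now ready → A.
E needed F and A, now all done → E.
D is the only step now ready → D.
That leaves H as the only ready step → H.
G is the only step now ready → G.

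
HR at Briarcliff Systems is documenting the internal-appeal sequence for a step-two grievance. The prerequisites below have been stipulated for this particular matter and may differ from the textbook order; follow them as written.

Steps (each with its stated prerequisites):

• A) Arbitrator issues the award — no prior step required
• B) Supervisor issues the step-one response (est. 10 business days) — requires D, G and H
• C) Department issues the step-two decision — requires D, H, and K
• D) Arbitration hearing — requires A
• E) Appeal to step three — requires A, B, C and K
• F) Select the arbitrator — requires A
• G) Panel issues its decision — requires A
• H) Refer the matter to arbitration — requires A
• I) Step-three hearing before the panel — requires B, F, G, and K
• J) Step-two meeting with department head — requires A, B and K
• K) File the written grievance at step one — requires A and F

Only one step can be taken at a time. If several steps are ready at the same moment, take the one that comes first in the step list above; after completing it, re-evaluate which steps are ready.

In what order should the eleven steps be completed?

A → D → F → G → H → B → K → C → E → I → J

A is the only step with nothing outstanding, so it goes first.
Now D, F, G and H have their prerequisites met. D is listed earlier, so D next.
F, G and H are all available; F is listed earlier → F.
Ready: G, H and K. G is listed earlier → G.
H and K are both available; H is listed earlier → H.
B now also ready, so the ready set is {B, K}; B is listed earlier → B.
Next only K has its prerequisites met → K.
Now C, I and J have their prerequisites met. C is listed earlier, so C next.
E, I and J are all available; E is listed earlier → E.
I and J are both available; I is listed earlier → I.
J needed A, B and K, now all done → J.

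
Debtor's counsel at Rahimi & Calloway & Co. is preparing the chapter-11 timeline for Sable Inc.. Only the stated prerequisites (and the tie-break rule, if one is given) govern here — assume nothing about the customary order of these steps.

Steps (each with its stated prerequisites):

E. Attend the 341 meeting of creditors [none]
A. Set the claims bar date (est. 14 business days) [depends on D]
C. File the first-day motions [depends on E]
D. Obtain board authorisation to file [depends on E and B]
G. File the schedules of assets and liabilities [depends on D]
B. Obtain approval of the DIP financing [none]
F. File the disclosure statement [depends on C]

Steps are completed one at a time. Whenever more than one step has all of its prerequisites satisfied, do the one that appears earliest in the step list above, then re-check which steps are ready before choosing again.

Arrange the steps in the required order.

E C B D A G F

Nothing is required for E and B. E is listed earlier → E first.
C and B are both available; C is listed earlier → C.
F now also ready, so the ready set is {B, F}; B is listed earlier → B.
D and F are both available; D is listed earlier → D.
Now A, G and F have their prerequisites met. A is listed earlier, so A next.
G and F are both available; G is listed earlier → G.
That leaves F as the only ready step → F.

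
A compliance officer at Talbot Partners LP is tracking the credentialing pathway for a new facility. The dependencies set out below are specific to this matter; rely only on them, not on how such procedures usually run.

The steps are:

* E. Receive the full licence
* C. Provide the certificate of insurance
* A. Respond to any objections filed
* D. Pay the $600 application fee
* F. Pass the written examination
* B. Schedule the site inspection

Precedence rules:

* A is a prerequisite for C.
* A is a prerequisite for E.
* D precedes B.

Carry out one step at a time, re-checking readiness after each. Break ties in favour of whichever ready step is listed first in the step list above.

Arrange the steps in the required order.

Nothing is required for A, D and F. A is listed earlier → A first.
Now E, C, D and F have their prerequisites met. E is listed earlier, so E next.
Ready: C, D and F. C is listed earlier → C.
D and F are both available; D is listed earlier → D.
Ready: F and B. F is listed earlier → F.
B is the only step now ready → B.

A → E → C → D → F → B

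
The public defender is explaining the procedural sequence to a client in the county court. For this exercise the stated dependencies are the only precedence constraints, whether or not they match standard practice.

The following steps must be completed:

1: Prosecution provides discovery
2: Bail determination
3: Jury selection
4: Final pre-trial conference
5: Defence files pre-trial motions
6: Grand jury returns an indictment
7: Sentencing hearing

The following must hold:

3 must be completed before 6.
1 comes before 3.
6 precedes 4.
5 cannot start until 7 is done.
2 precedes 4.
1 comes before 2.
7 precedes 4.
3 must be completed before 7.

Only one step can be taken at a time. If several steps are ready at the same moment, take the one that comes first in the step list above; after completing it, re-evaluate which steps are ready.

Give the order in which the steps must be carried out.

Only 1 has no prerequisites, so it is first.
Ready: 2 and 3. 2 is listed earlier → 2.
Next only 3 has its prerequisites met → 3.
6 and 7 are both available; 6 is listed earlier → 6.
Next only 7 has its prerequisites met → 7.
Now 4 and 5 have their prerequisites met. 4 is listed earlier, so 4 next.
5 is the only step now ready → 5.

1, 2, 3, 6, 7, 4, 5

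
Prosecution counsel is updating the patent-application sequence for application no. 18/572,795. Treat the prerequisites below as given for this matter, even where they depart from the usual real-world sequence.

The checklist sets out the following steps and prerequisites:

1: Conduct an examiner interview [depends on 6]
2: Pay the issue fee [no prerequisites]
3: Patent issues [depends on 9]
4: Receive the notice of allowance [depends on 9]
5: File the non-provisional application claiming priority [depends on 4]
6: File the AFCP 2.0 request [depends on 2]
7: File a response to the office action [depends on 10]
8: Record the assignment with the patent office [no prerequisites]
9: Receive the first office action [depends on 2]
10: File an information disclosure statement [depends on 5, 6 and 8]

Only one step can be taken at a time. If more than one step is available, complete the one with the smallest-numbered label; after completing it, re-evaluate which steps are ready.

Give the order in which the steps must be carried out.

2 → 6 → 1 → 8 → 9 → 3 → 4 → 5 → 10 → 7

2 and 8 have no prerequisites; 2 has the earlier label, so 2 is first.
6 and 9 now also ready, so the ready set is {6, 8, 9}; 6 has the earlier label → 6.
1 now also ready, so the ready set is {1, 8, 9}; 1 has the earlier label → 1.
Now 8 and 9 have their prerequisites met. 8 has the earlier label, so 8 next.
That leaves 9 as the only ready step → 9.
Ready: 3 and 4. 3 has the earlier label → 3.
4 needed 9, now all done → 4.
5 needed 4, now all done → 5.
Next only 10 has its prerequisites met → 10.
Next only 7 has its prerequisites met → 7.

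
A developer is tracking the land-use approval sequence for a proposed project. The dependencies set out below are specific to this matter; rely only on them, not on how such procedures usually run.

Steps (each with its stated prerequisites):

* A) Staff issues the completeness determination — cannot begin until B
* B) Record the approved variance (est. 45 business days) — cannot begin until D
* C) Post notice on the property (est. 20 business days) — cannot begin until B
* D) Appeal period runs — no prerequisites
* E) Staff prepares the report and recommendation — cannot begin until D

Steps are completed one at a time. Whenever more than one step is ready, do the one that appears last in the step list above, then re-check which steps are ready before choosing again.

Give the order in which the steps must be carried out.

D → E → B → C → A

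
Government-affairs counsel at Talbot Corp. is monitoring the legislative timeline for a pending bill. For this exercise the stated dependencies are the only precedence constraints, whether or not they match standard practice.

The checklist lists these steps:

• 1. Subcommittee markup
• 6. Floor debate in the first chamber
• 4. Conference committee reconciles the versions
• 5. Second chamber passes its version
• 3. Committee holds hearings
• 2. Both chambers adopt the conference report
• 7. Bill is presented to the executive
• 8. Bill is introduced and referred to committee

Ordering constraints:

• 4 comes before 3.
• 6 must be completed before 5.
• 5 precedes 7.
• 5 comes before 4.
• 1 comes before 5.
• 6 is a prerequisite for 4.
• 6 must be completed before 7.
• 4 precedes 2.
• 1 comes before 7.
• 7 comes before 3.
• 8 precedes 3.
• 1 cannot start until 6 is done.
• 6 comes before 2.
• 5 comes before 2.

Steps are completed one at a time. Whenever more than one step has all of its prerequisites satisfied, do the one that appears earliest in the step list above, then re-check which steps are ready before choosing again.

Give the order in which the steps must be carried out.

6 and 8 have no prerequisites; 6 is listed earlier, so 6 is first.
Now 1 and 8 have their prerequisites met. 1 is listed earlier, so 1 next.
5 now also ready, so the ready set is {5, 8}; 5 is listed earlier → 5.
Ready: 4, 7 and 8. 4 is listed earlier → 4.
2 now also ready, so the ready set is {2, 7, 8}; 2 is listed earlier → 2.
Ready: 7 and 8. 7 is listed earlier → 7.
That leaves 8 as the only ready step → 8.
That leaves 3 as the only ready step → 3.

6 1 5 4 2 7 8 3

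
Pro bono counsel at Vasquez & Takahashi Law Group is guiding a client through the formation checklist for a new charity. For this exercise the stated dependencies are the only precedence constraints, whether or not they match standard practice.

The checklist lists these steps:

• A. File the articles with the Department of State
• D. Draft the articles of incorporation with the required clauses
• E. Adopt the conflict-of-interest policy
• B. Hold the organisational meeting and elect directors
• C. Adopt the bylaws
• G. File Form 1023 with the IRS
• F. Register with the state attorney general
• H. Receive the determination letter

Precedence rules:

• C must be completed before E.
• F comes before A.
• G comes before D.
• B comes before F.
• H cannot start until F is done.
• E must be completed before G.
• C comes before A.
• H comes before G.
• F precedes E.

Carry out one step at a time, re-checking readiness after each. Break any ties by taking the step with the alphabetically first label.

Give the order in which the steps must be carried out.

Nothing is required for B and C. B has the earlier label → B first.
F now also ready, so the ready set is {C, F}; C has the earlier label → C.
That leaves F as the only ready step → F.
A, E and H are all available; A has the earlier label → A.
E and H are both available; E has the earlier label → E.
H is the only step now ready → H.
G needed E and H, now all done → G.
D needed G, now all done → D.

B → C → F → A → E → H → G → D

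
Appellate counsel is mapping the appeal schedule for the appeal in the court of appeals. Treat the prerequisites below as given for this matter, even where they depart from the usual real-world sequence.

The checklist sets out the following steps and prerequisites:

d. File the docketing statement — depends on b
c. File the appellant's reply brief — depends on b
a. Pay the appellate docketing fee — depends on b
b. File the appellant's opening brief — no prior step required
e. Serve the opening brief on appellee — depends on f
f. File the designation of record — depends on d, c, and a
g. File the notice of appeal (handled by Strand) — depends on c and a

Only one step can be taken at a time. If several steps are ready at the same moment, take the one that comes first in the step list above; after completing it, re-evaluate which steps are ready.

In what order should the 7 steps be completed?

b is the only step with nothing outstanding, so it goes first.
Now d, c and a have their prerequisites met. d is listed earlier, so d next.
Now c and a have their prerequisites met. c is listed earlier, so c next.
Next only a has its prerequisites met → a.
f and g are both available; f is listed earlier → f.
Ready: e and g. e is listed earlier → e.
That leaves g as the only ready step → g.

b → d → c → a → f → e → g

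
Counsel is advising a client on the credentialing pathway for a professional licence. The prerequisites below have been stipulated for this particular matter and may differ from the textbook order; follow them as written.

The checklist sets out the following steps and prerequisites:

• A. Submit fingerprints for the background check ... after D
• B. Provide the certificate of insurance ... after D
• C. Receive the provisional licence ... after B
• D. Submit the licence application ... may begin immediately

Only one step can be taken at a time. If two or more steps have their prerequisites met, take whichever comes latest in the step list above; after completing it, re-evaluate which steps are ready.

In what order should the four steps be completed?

D → B → C → A

D has no prerequisites → D first.
Now B and A have their prerequisites met. B is listed later, so B next.
C now also ready, so the ready set is {C, A}; C is listed later → C.
A needed D, now all done → A.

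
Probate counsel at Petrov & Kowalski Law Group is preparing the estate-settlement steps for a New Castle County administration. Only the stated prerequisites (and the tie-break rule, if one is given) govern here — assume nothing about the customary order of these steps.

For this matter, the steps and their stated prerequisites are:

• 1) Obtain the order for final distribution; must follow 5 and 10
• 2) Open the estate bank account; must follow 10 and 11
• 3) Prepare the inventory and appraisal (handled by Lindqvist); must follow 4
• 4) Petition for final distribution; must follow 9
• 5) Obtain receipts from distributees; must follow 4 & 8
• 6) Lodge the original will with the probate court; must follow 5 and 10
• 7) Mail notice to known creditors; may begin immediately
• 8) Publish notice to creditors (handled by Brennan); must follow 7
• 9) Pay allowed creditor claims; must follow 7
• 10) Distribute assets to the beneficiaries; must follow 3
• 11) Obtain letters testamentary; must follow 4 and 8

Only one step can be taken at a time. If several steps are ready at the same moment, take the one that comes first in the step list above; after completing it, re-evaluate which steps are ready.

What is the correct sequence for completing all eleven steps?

7, 8, 9, 4, 3, 5, 10, 1, 6, 11, 2

7 has no prerequisites → 7 first.
Ready: 8 and 9. 8 is listed earlier → 8.
9 needed 7, now all done → 9.
4 needed 9, now all done → 4.
Now 3, 5 and 11 have their prerequisites met. 3 is listed earlier, so 3 next.
5, 10 and 11 are all available; 5 is listed earlier → 5.
Now 10 and 11 have their prerequisites met. 10 is listed earlier, so 10 next.
Now 1, 6 and 11 have their prerequisites met. 1 is listed earlier, so 1 next.
6 and 11 are both available; 6 is listed earlier → 6.
11 needed 4 and 8, now all done → 11.
2 needed 10 and 11, now all done → 2.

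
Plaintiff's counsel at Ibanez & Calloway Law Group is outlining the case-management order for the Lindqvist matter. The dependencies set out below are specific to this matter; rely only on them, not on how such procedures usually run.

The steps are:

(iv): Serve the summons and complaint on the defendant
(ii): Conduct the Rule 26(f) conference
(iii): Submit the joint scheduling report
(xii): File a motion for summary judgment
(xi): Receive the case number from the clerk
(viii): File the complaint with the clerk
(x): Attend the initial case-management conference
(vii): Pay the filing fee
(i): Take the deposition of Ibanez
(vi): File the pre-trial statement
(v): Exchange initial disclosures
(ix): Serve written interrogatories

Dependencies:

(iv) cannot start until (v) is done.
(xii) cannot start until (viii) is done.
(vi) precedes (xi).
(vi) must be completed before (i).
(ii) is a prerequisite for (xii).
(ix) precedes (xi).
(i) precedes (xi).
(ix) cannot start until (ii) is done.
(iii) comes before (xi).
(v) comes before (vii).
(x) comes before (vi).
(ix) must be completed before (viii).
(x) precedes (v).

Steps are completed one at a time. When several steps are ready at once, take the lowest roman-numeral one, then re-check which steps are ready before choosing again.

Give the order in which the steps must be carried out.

Nothing is required for (ii), (iii) and (x). (ii) has the earlier label → (ii) first.
(ix) now also ready, so the ready set is {(iii), (ix), (x)}; (iii) has the earlier label → (iii).
(ix) and (x) are both available; (ix) has the earlier label → (ix).
(viii) now also ready, so the ready set is {(viii), (x)}; (viii) has the earlier label → (viii).
(xii) now also ready, so the ready set is {(x), (xii)}; (x) has the earlier label → (x).
(v) and (vi) now also ready, so the ready set is {(v), (vi), (xii)}; (v) has the earlier label → (v).
(iv), (vi), (vii) and (xii) are all available; (iv) has the earlier label → (iv).
Ready: (vi), (vii) and (xii). (vi) has the earlier label → (vi).
(i) now also ready, so the ready set is {(i), (vii), (xii)}; (i) has the earlier label → (i).
Now (vii), (xi) and (xii) have their prerequisites met. (vii) has the earlier label, so (vii) next.
Ready: (xi) and (xii). (xi) has the earlier label → (xi).
(xii) needed (ii) and (viii), now all done → (xii).

(ii) (iii) (ix) (viii) (x) (v) (iv) (vi) (i) (vii) (xi) (xii)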